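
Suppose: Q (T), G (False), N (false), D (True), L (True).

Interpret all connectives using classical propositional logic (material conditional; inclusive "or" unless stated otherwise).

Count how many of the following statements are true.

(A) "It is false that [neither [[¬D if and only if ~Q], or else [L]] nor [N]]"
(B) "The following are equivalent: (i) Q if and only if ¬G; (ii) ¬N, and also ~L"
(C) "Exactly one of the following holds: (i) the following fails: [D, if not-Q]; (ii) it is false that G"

2

(A): This is ~(((~D <-> ~Q) | L) nor N).

~D = ~T = F
~Q = ~T = F
~D <-> ~Q = F <-> F = T
(~D <-> ~Q) | L = T | T = T
((~D <-> ~Q) | L) nor N = T nor F = F
~(((~D <-> ~Q) | L) nor N) = ~F = T
So (A) is true.

(B): Parsed as (Q <-> ~G) <-> (~N & ~L)

~G = ~F = T
Q <-> ~G = T <-> T = T
~N = ~F = T
~L = ~T = F
~N & ~L = T & F = F
(Q <-> ~G) <-> (~N & ~L) = T <-> F = F
Thus (B) is false.

(C): This is ~(~Q -> D) xor ~G.

~Q = ~T = F
~Q -> D = F -> T = T
~(~Q -> D) = ~T = F
~G = ~F = T
~(~Q -> D) xor ~G = F xor T = T
Hence (C) is true.

2 of the 3 statements are true ((A), (C)).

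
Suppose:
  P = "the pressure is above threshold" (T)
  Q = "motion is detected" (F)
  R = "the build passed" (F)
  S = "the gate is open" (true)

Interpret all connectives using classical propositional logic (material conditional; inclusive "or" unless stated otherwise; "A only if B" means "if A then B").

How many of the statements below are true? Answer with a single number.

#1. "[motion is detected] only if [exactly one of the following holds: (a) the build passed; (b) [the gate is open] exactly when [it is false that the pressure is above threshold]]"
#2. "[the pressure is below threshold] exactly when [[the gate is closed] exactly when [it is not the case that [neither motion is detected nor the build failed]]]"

#1: Formalization: Q -> (R xor (S iff not P))

not P = not True = False
S iff not P = True iff False = False
R xor (S iff not P) = False xor False = False
Q -> (R xor (S iff not P)) = False -> False = True
Thus #1 is true.

#2: In symbols: not P iff (not S iff not (Q nor not R))

not P = not True = False
not S = not True = False
not R = not False = True
Q nor not R = False nor True = False
not (Q nor not R) = not False = True
not S iff not (Q nor not R) = False iff True = False
not P iff (not S iff not (Q nor not R)) = False iff False = True
Thus #2 is true.

Count: 2.

2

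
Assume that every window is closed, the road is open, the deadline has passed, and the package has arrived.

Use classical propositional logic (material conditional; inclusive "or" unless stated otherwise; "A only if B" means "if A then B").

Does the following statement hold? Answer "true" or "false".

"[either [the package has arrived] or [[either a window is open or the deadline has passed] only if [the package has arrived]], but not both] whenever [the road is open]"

False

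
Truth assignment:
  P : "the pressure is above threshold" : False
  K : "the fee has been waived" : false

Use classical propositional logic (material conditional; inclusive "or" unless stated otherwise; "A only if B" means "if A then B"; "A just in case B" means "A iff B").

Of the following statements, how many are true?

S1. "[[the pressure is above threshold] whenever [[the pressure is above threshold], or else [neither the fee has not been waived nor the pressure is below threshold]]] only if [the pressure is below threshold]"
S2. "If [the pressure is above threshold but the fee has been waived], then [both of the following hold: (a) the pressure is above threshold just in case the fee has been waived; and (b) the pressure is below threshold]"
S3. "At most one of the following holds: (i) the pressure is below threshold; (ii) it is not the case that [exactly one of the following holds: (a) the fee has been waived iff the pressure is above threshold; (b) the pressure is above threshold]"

3

S1: Parsed as ((P | (~K nor ~P)) -> P) -> ~P

~K = ~F = T
~P = ~F = T
~K nor ~P = T nor T = F
P | (~K nor ~P) = F | F = F
(P | (~K nor ~P)) -> P = F -> F = T
~P = ~F = T
((P | (~K nor ~P)) -> P) -> ~P = T -> T = T
Thus S1 is true.

S2: Formalization: (P & K) -> ((P <-> K) & ~P)

P & K = F & F = F
P <-> K = F <-> F = T
~P = ~F = T
(P <-> K) & ~P = T & T = T
(P & K) -> ((P <-> K) & ~P) = F -> T = T
Thus S2 is true.

S3: Parsed as ~P nand ~((K <-> P) xor P)

~P = ~F = T
K <-> P = F <-> F = T
(K <-> P) xor P = T xor F = T
~((K <-> P) xor P) = ~T = F
~P nand ~((K <-> P) xor P) = T nand F = T
Thus S3 is true.

True statements: 3 (S1, S2, S3).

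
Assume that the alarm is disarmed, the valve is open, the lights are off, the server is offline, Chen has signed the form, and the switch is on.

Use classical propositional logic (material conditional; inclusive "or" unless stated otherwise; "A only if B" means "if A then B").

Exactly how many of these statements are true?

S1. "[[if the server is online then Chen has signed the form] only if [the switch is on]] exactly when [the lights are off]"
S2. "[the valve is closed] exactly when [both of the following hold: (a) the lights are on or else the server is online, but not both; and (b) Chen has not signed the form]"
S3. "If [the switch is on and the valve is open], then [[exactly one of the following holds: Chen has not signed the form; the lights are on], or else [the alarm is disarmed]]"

3

Let S = "the server is online" (F), U = "Chen has signed the form" (T), V = "the switch is on" (T), R = "the lights are on" (F), Q = "the valve is open" (T), P = "the alarm is armed" (F).

S1: In symbols: ((S → U) → V) ↔ ¬R

S → U = F → T = T
(S → U) → V = T → T = T
¬R = ¬F = T
((S → U) → V) ↔ ¬R = T ↔ T = T
Hence S1 is true.

S2: Formalization: ¬Q ↔ ((R ⊕ S) ∧ ¬U)

¬Q = ¬T = F
R ⊕ S = F ⊕ F = F
¬U = ¬T = F
(R ⊕ S) ∧ ¬U = F ∧ F = F
¬Q ↔ ((R ⊕ S) ∧ ¬U) = F ↔ F = T
So S2 is true.

S3: Formalization: (V ∧ Q) → ((¬U ⊕ R) ∨ ¬P)

V ∧ Q = T ∧ T = T
¬U = ¬T = F
¬U ⊕ R = F ⊕ F = F
¬P = ¬F = T
(¬U ⊕ R) ∨ ¬P = F ∨ T = T
(V ∧ Q) → ((¬U ⊕ R) ∨ ¬P) = T → T = T
Hence S3 is true.

3 of the 3 statements are true (S1, S2, S3).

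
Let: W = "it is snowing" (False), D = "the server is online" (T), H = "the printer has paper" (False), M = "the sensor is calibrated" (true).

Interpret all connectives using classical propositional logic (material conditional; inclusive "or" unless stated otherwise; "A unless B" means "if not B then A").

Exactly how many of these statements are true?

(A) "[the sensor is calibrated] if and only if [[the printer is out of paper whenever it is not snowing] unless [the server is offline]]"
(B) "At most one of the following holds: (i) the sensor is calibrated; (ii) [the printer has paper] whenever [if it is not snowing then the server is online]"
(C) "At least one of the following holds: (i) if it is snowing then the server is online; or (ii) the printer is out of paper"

3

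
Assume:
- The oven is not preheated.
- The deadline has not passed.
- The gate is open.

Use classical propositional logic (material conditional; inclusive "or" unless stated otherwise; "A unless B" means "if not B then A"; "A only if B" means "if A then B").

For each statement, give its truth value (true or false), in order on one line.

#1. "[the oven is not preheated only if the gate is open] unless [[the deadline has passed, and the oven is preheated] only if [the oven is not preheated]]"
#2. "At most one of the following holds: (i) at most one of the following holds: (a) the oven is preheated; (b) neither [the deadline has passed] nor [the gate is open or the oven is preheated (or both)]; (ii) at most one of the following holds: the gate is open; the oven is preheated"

#1 True; #2 False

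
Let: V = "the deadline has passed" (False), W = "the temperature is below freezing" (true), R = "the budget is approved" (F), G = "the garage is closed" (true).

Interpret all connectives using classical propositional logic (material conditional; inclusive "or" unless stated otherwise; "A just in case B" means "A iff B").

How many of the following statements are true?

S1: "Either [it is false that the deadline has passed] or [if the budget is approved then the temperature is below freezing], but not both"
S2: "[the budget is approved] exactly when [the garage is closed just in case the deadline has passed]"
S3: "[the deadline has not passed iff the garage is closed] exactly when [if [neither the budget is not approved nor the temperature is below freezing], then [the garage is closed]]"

S1: In symbols: not V xor (R -> W)

not V = not False = True
R -> W = False -> True = True
not V xor (R -> W) = True xor True = False
Thus S1 is false.

S2: In symbols: R iff (G iff V)

G iff V = True iff False = False
R iff (G iff V) = False iff False = True
Thus S2 is true.

S3: Parsed as (not V iff G) iff ((not R nor W) -> G)

not V = not False = True
not V iff G = True iff True = True
not R = not False = True
not R nor W = True nor True = False
(not R nor W) -> G = False -> True = True
(not V iff G) iff ((not R nor W) -> G) = True iff True = True
So S3 is true.

2 of the 3 statements are true (S2, S3).

2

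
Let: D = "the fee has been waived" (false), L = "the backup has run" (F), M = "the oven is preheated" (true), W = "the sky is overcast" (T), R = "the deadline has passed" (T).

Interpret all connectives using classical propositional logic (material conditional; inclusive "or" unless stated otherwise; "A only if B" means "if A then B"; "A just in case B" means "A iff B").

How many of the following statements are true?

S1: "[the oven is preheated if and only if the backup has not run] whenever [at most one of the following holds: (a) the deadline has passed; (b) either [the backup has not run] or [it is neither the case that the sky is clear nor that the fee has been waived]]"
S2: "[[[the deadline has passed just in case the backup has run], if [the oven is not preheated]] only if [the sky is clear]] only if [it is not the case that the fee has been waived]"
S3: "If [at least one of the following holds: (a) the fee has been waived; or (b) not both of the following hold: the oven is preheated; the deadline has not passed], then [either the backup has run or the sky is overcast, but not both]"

S1: This is (R nand (not L or (not W nor D))) -> (M iff not L).

not L = not False = True
not W = not True = False
not W nor D = False nor False = True
not L or (not W nor D) = True or True = True
R nand (not L or (not W nor D)) = True nand True = False
not L = not False = True
M iff not L = True iff True = True
(R nand (not L or (not W nor D))) -> (M iff not L) = False -> True = True
Hence S1 is true.

S2: Formalization: ((not M -> (R iff L)) -> not W) -> not D

not M = not True = False
R iff L = True iff False = False
not M -> (R iff L) = False -> False = True
not W = not True = False
(not M -> (R iff L)) -> not W = True -> False = False
not D = not False = True
((not M -> (R iff L)) -> not W) -> not D = False -> True = True
Thus S2 is true.

S3: In symbols: (D or (M nand not R)) -> (L xor W)

not R = not True = False
M nand not R = True nand False = True
D or (M nand not R) = False or True = True
L xor W = False xor True = True
(D or (M nand not R)) -> (L xor W) = True -> True = True
Thus S3 is true.

3 of the 3 statements are true.

3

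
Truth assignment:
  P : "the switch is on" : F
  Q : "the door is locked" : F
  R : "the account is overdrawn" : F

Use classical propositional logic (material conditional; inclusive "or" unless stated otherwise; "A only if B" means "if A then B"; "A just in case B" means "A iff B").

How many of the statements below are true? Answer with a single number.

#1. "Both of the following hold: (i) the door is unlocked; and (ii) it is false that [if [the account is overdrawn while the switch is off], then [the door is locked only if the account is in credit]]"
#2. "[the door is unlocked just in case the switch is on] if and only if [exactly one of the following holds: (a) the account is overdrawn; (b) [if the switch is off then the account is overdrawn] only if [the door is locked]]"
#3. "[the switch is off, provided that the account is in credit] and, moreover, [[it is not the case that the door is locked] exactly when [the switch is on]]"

#1: Parsed as ¬Q ∧ ¬((R ∧ ¬P) → (Q → ¬R))

¬Q = ¬F = T
¬P = ¬F = T
R ∧ ¬P = F ∧ T = F
¬R = ¬F = T
Q → ¬R = F → T = T
(R ∧ ¬P) → (Q → ¬R) = F → T = T
¬((R ∧ ¬P) → (Q → ¬R)) = ¬T = F
¬Q ∧ ¬((R ∧ ¬P) → (Q → ¬R)) = T ∧ F = F
So #1 is false.

#2: In symbols: (¬Q ↔ P) ↔ (R ⊕ ((¬P → R) → Q))

¬Q = ¬F = T
¬Q ↔ P = T ↔ F = F
¬P = ¬F = T
¬P → R = T → F = F
(¬P → R) → Q = F → F = T
R ⊕ ((¬P → R) → Q) = F ⊕ T = T
(¬Q ↔ P) ↔ (R ⊕ ((¬P → R) → Q)) = F ↔ T = F
Thus #2 is false.

#3: Parsed as (¬R → ¬P) ∧ (¬Q ↔ P)

¬R = ¬F = T
¬P = ¬F = T
¬R → ¬P = T → T = T
¬Q = ¬F = T
¬Q ↔ P = T ↔ F = F
(¬R → ¬P) ∧ (¬Q ↔ P) = T ∧ F = F
Thus #3 is false.

Count: 0.

0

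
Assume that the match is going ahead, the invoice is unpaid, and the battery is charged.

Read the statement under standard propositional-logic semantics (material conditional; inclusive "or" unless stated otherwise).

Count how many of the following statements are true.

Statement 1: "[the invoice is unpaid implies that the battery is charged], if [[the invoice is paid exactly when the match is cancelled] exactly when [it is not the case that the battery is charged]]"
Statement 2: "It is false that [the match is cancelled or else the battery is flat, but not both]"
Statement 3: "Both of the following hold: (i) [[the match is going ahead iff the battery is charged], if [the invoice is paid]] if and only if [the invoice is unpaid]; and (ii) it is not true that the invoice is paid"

3

Let R = "the invoice is paid" (F), H = "the match is cancelled" (F), S = "the battery is charged" (T).

Statement 1: In symbols: ((R ↔ H) ↔ ¬S) → (¬R → S)

R ↔ H = F ↔ F = T
¬S = ¬T = F
(R ↔ H) ↔ ¬S = T ↔ F = F
¬R = ¬F = T
¬R → S = T → T = T
((R ↔ H) ↔ ¬S) → (¬R → S) = F → T = T
Thus Statement 1 is true.

Statement 2: This is ¬(H ⊕ ¬S).

¬S = ¬T = F
H ⊕ ¬S = F ⊕ F = F
¬(H ⊕ ¬S) = ¬F = T
Thus Statement 2 is true.

Statement 3: In symbols: ((R → (¬H ↔ S)) ↔ ¬R) ∧ ¬R

¬H = ¬F = T
¬H ↔ S = T ↔ T = T
R → (¬H ↔ S) = F → T = T
¬R = ¬F = T
(R → (¬H ↔ S)) ↔ ¬R = T ↔ T = T
¬R = ¬F = T
((R → (¬H ↔ S)) ↔ ¬R) ∧ ¬R = T ∧ T = T
Thus Statement 3 is true.

Count: 3.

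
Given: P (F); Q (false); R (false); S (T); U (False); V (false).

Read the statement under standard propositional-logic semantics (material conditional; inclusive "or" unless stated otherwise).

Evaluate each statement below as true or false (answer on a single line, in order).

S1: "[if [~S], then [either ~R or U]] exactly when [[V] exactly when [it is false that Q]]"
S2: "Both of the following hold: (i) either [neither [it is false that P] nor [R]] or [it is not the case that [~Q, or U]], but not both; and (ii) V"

S1: This is (~S -> (~R | U)) <-> (V <-> ~Q).

~S = ~T = F
~R = ~F = T
~R | U = T | F = T
~S -> (~R | U) = F -> T = T
~Q = ~F = T
V <-> ~Q = F <-> T = F
(~S -> (~R | U)) <-> (V <-> ~Q) = T <-> F = F
Hence S1 is false.

S2: This is ((~P nor R) xor ~(~Q | U)) & V.

~P = ~F = T
~P nor R = T nor F = F
~Q = ~F = T
~Q | U = T | F = T
~(~Q | U) = ~T = F
(~P nor R) xor ~(~Q | U) = F xor F = F
((~P nor R) xor ~(~Q | U)) & V = F & F = F
Thus S2 is false.

S1 False / S2 False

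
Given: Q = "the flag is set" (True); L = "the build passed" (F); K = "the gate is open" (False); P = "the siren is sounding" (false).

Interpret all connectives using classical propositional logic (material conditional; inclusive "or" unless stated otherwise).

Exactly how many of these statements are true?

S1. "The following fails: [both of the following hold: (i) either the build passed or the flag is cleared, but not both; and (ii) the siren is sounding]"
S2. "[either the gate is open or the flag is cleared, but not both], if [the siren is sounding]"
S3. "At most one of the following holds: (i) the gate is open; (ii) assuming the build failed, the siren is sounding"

S1: Parsed as ¬((L ⊕ ¬Q) ∧ P)

¬Q = ¬T = F
L ⊕ ¬Q = F ⊕ F = F
(L ⊕ ¬Q) ∧ P = F ∧ F = F
¬((L ⊕ ¬Q) ∧ P) = ¬F = T
So S1 is true.

S2: This is P → (K ⊕ ¬Q).

¬Q = ¬T = F
K ⊕ ¬Q = F ⊕ F = F
P → (K ⊕ ¬Q) = F → F = T
Hence S2 is true.

S3: Parsed as K ↑ (¬L → P)

¬L = ¬F = T
¬L → P = T → F = F
K ↑ (¬L → P) = F ↑ F = T
So S3 is true.

True statements: 3 (S1, S2, S3).

3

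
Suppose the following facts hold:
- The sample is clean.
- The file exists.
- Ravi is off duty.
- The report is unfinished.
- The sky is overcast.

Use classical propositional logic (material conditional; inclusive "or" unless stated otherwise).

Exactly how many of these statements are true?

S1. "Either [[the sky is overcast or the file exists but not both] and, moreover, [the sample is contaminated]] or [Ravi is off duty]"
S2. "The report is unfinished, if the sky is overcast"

2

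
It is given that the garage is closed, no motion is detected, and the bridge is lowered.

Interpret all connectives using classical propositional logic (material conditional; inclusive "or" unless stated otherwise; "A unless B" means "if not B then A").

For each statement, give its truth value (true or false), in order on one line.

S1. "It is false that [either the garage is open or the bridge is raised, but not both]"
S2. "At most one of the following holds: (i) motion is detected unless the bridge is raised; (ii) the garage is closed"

Let R = "the garage is closed" (True), V = "the bridge is raised" (False), M = "motion is detected" (False).

S1: Formalization: not (not R xor V)

not R = not True = False
not R xor V = False xor False = False
not (not R xor V) = not False = True
Hence S1 is true.

S2: This is (M or V) nand R.

M or V = False or False = False
(M or V) nand R = False nand True = True
Hence S2 is true.

S1 True, S2 True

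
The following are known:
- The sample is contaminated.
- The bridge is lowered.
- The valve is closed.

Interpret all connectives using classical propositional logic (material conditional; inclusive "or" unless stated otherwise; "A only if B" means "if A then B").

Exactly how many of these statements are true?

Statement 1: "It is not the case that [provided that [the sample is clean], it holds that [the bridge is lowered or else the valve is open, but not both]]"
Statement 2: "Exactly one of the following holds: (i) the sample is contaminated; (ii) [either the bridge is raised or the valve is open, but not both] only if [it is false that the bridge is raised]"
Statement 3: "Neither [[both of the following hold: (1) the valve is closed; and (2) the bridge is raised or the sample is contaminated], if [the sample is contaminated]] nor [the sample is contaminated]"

Let P = "the sample is contaminated" (True), Q = "the bridge is raised" (False), R = "the valve is open" (False).

Statement 1: Parsed as not (not P -> (not Q xor R))

not P = not True = False
not Q = not False = True
not Q xor R = True xor False = True
not P -> (not Q xor R) = False -> True = True
not (not P -> (not Q xor R)) = not True = False
Thus Statement 1 is false.

Statement 2: This is P xor ((Q xor R) -> not Q).

Q xor R = False xor False = False
not Q = not False = True
(Q xor R) -> not Q = False -> True = True
P xor ((Q xor R) -> not Q) = True xor True = False
Thus Statement 2 is false.

Statement 3: Parsed as (P -> (not R and (Q or P))) nor P

not R = not False = True
Q or P = False or True = True
not R and (Q or P) = True and True = True
P -> (not R and (Q or P)) = True -> True = True
(P -> (not R and (Q or P))) nor P = True nor True = False
Hence Statement 3 is false.

Count: 0.

0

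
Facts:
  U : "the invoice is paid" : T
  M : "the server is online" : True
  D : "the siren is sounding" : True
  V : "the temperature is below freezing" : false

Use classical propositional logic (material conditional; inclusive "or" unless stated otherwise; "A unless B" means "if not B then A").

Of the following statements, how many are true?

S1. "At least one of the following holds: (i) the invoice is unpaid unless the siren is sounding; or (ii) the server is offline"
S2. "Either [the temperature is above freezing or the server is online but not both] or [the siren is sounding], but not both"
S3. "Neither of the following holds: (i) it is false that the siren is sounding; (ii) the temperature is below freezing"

S1: Formalization: (not U or D) or not M

not U = not True = False
not U or D = False or True = True
not M = not True = False
(not U or D) or not M = True or False = True
So S1 is true.

S2: Parsed as (not V xor M) xor D

not V = not False = True
not V xor M = True xor True = False
(not V xor M) xor D = False xor True = True
So S2 is true.

S3: Formalization: not D nor V

not D = not True = False
not D nor V = False nor False = True
Thus S3 is true.

3 of the 3 statements are true (S1, S2, S3).

3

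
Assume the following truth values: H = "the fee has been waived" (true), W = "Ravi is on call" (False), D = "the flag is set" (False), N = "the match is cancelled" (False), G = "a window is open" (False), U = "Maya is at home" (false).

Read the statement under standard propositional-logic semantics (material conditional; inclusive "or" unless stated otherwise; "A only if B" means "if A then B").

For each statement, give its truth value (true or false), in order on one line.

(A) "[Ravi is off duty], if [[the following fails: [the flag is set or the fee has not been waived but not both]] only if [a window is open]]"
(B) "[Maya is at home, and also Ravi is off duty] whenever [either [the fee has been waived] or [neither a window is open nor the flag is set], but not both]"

(A) true; (B) true

(A): Formalization: (not (D xor not H) -> G) -> not W

not H = not True = False
D xor not H = False xor False = False
not (D xor not H) = not False = True
not (D xor not H) -> G = True -> False = False
not W = not False = True
(not (D xor not H) -> G) -> not W = False -> True = True
Hence (A) is true.

(B): Parsed as (H xor (G nor D)) -> (U and not W)

G nor D = False nor False = True
H xor (G nor D) = True xor True = False
not W = not False = True
U and not W = False and True = False
(H xor (G nor D)) -> (U and not W) = False -> False = True
So (B) is true.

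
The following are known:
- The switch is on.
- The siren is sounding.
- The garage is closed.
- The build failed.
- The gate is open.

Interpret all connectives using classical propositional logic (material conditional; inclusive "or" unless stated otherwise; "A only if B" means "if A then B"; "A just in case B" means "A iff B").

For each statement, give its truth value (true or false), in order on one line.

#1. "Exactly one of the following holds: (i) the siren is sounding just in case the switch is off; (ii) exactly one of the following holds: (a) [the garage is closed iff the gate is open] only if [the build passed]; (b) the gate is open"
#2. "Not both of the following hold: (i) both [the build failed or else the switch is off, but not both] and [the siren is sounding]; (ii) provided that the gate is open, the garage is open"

Let R = "the siren is sounding" (T), K = "the switch is on" (T), V = "the garage is closed" (T), W = "the gate is open" (T), U = "the build passed" (F).

#1: This is (R <-> ~K) xor (((V <-> W) -> U) xor W).

~K = ~T = F
R <-> ~K = T <-> F = F
V <-> W = T <-> T = T
(V <-> W) -> U = T -> F = F
((V <-> W) -> U) xor W = F xor T = T
(R <-> ~K) xor (((V <-> W) -> U) xor W) = F xor T = T
Hence #1 is true.

#2: Formalization: ((~U xor ~K) & R) nand (W -> ~V)

~U = ~F = T
~K = ~T = F
~U xor ~K = T xor F = T
(~U xor ~K) & R = T & T = T
~V = ~T = F
W -> ~V = T -> F = F
((~U xor ~K) & R) nand (W -> ~V) = T nand F = T
So #2 is true.

#1 true, #2 true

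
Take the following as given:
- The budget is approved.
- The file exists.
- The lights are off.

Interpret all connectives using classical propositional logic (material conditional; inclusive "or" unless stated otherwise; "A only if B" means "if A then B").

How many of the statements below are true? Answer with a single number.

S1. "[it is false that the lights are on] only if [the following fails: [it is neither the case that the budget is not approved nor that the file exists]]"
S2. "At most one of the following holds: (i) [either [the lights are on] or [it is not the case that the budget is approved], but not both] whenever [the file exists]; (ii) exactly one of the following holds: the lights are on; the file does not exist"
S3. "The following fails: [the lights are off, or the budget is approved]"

Let N = "the lights are on" (F), G = "the budget is approved" (T), S = "the file exists" (T).

S1: Formalization: ~N -> ~(~G nor S)

~N = ~F = T
~G = ~T = F
~G nor S = F nor T = F
~(~G nor S) = ~F = T
~N -> ~(~G nor S) = T -> T = T
Thus S1 is true.

S2: This is (S -> (N xor ~G)) nand (N xor ~S).

~G = ~T = F
N xor ~G = F xor F = F
S -> (N xor ~G) = T -> F = F
~S = ~T = F
N xor ~S = F xor F = F
(S -> (N xor ~G)) nand (N xor ~S) = F nand F = T
Thus S2 is true.

S3: Parsed as ~(~N | G)

~N = ~F = T
~N | G = T | T = T
~(~N | G) = ~T = F
Thus S3 is false.

True statements: 2 (S1, S2).

2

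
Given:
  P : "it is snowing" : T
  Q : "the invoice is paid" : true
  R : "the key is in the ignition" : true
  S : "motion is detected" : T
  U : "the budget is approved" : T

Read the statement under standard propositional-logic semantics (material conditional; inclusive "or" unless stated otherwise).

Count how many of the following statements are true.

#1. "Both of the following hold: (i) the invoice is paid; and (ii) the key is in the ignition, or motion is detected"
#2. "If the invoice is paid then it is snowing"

2

#1: Formalization: Q and (R or S)

R or S = True or True = True
Q and (R or S) = True and True = True
Hence #1 is true.

#2: Formalization: Q -> P

Q -> P = True -> True = True
Thus #2 is true.

2 of the 2 statements are true (#1, #2).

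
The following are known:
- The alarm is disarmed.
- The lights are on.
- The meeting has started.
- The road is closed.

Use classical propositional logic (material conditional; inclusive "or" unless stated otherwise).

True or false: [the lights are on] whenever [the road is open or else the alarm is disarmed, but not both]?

True.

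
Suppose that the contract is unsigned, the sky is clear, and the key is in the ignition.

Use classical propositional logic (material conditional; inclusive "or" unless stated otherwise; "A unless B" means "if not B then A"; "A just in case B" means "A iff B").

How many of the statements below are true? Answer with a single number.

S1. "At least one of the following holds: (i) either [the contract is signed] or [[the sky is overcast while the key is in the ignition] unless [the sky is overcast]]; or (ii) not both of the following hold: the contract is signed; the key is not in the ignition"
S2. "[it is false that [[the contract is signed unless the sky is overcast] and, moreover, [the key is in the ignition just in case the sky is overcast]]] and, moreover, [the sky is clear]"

2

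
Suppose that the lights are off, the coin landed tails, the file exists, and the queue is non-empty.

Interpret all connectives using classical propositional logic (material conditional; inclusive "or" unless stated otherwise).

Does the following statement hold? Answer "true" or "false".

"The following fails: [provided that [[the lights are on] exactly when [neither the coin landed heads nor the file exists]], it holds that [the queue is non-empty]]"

False

Let P = "the lights are on" (False), G = "the coin landed heads" (False), S = "the file exists" (True), M = "the queue is empty" (False).
In symbols: not ((P iff (G nor S)) -> not M)

G nor S = False nor True = False
P iff (G nor S) = False iff False = True
not M = not False = True
(P iff (G nor S)) -> not M = True -> True = True
not ((P iff (G nor S)) -> not M) = not True = False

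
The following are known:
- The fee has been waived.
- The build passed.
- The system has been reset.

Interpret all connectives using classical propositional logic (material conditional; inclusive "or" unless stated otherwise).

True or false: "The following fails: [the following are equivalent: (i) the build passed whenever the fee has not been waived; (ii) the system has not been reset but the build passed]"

Let G = "the fee has been waived" (T), Q = "the build passed" (T), W = "the system has been reset" (T).
In symbols: ¬((¬G → Q) ↔ (¬W ∧ Q))

¬G = ¬T = F
¬G → Q = F → T = T
¬W = ¬T = F
¬W ∧ Q = F ∧ T = F
(¬G → Q) ↔ (¬W ∧ Q) = T ↔ F = F
¬((¬G → Q) ↔ (¬W ∧ Q)) = ¬F = T

True.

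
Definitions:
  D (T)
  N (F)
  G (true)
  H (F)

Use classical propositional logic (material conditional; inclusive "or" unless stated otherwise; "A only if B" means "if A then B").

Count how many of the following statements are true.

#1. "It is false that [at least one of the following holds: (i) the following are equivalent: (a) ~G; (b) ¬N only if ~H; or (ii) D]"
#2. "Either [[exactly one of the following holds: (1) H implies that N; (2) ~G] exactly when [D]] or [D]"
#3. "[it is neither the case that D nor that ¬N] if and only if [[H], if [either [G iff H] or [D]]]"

2

#1: This is ~((~G <-> (~N -> ~H)) | D).

~G = ~T = F
~N = ~F = T
~H = ~F = T
~N -> ~H = T -> T = T
~G <-> (~N -> ~H) = F <-> T = F
(~G <-> (~N -> ~H)) | D = F | T = T
~((~G <-> (~N -> ~H)) | D) = ~T = F
Thus #1 is false.

#2: In symbols: (((H -> N) xor ~G) <-> D) | D

H -> N = F -> F = T
~G = ~T = F
(H -> N) xor ~G = T xor F = T
((H -> N) xor ~G) <-> D = T <-> T = T
(((H -> N) xor ~G) <-> D) | D = T | T = T
Hence #2 is true.

#3: Formalization: (D nor ~N) <-> (((G <-> H) | D) -> H)

~N = ~F = T
D nor ~N = T nor T = F
G <-> H = T <-> F = F
(G <-> H) | D = F | T = T
((G <-> H) | D) -> H = T -> F = F
(D nor ~N) <-> (((G <-> H) | D) -> H) = F <-> F = T
So #3 is true.

2 of the 3 statements are true.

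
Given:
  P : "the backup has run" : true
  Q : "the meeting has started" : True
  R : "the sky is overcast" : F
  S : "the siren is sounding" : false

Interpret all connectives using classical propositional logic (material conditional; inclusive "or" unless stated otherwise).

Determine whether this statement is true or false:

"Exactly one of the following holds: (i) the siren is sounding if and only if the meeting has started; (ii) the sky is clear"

The statement is true.

Values: S=F, Q=T, R=F.
Formalization: (S <-> Q) xor ~R

S <-> Q = F <-> T = F
~R = ~F = T
(S <-> Q) xor ~R = F xor T = T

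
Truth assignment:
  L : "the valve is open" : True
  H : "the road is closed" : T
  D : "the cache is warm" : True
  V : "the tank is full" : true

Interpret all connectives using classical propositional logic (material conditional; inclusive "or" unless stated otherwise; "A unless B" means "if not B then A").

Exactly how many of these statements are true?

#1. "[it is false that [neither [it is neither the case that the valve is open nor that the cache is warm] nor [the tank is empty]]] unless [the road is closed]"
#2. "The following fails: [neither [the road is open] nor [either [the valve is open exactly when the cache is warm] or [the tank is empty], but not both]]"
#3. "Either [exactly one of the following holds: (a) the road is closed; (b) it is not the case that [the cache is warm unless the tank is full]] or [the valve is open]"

#1: This is ~((L nor D) nor ~V) | H.

L nor D = T nor T = F
~V = ~T = F
(L nor D) nor ~V = F nor F = T
~((L nor D) nor ~V) = ~T = F
~((L nor D) nor ~V) | H = F | T = T
Thus #1 is true.

#2: Parsed as ~(~H nor ((L <-> D) xor ~V))

~H = ~T = F
L <-> D = T <-> T = T
~V = ~T = F
(L <-> D) xor ~V = T xor F = T
~H nor ((L <-> D) xor ~V) = F nor T = F
~(~H nor ((L <-> D) xor ~V)) = ~F = T
Hence #2 is true.

#3: This is (H xor ~(D | V)) | L.

D | V = T | T = T
~(D | V) = ~T = F
H xor ~(D | V) = T xor F = T
(H xor ~(D | V)) | L = T | T = T
So #3 is true.

True statements: 3 (#1, #2, #3).

3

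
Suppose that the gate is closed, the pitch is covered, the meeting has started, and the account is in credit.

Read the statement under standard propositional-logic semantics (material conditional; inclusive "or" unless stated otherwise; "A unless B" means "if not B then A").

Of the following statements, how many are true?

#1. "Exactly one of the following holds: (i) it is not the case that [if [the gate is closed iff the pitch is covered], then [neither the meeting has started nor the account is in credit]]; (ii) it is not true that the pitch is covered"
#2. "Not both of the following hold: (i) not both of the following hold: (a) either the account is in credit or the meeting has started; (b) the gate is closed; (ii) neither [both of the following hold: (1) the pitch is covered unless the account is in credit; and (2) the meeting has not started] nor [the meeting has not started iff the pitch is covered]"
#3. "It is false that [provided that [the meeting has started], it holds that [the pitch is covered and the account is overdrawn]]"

Let R = "the gate is open" (F), D = "the pitch is covered" (T), P = "the meeting has started" (T), H = "the account is overdrawn" (F).

#1: This is ¬((¬R ↔ D) → (P ↓ ¬H)) ⊕ ¬D.

¬R = ¬F = T
¬R ↔ D = T ↔ T = T
¬H = ¬F = T
P ↓ ¬H = T ↓ T = F
(¬R ↔ D) → (P ↓ ¬H) = T → F = F
¬((¬R ↔ D) → (P ↓ ¬H)) = ¬F = T
¬D = ¬T = F
¬((¬R ↔ D) → (P ↓ ¬H)) ⊕ ¬D = T ⊕ F = T
So #1 is true.

#2: This is ((¬H ∨ P) ↑ ¬R) ↑ (((D ∨ ¬H) ∧ ¬P) ↓ (¬P ↔ D)).

¬H = ¬F = T
¬H ∨ P = T ∨ T = T
¬R = ¬F = T
(¬H ∨ P) ↑ ¬R = T ↑ T = F
¬H = ¬F = T
D ∨ ¬H = T ∨ T = T
¬P = ¬T = F
(D ∨ ¬H) ∧ ¬P = T ∧ F = F
¬P = ¬T = F
¬P ↔ D = F ↔ T = F
((D ∨ ¬H) ∧ ¬P) ↓ (¬P ↔ D) = F ↓ F = T
((¬H ∨ P) ↑ ¬R) ↑ (((D ∨ ¬H) ∧ ¬P) ↓ (¬P ↔ D)) = F ↑ T = T
Hence #2 is true.

#3: Formalization: ¬(P → (D ∧ H))

D ∧ H = T ∧ F = F
P → (D ∧ H) = T → F = F
¬(P → (D ∧ H)) = ¬F = T
Hence #3 is true.

3 of the 3 statements are true (#1, #2, #3).

3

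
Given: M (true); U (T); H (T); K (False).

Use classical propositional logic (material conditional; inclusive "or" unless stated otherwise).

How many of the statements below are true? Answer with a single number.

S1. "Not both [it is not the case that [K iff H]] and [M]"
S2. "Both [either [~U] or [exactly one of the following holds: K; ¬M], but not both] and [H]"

S1: This is ¬(K ↔ H) ↑ M.

K ↔ H = F ↔ T = F
¬(K ↔ H) = ¬F = T
¬(K ↔ H) ↑ M = T ↑ T = F
So S1 is false.

S2: In symbols: (¬U ⊕ (K ⊕ ¬M)) ∧ H

¬U = ¬T = F
¬M = ¬T = F
K ⊕ ¬M = F ⊕ F = F
¬U ⊕ (K ⊕ ¬M) = F ⊕ F = F
(¬U ⊕ (K ⊕ ¬M)) ∧ H = F ∧ T = F
So S2 is false.

True statements: 0 (none).

0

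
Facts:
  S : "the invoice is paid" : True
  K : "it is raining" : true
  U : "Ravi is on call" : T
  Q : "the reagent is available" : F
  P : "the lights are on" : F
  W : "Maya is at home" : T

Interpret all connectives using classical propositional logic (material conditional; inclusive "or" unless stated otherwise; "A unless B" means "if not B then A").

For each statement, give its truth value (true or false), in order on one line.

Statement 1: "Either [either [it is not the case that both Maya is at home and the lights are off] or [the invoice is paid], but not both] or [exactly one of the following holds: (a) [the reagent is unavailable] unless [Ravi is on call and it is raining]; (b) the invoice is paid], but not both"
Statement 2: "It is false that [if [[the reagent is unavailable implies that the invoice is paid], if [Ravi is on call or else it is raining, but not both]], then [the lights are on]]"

Statement 1: In symbols: ((W ↑ ¬P) ⊕ S) ⊕ ((¬Q ∨ (U ∧ K)) ⊕ S)

¬P = ¬F = T
W ↑ ¬P = T ↑ T = F
(W ↑ ¬P) ⊕ S = F ⊕ T = T
¬Q = ¬F = T
U ∧ K = T ∧ T = T
¬Q ∨ (U ∧ K) = T ∨ T = T
(¬Q ∨ (U ∧ K)) ⊕ S = T ⊕ T = F
((W ↑ ¬P) ⊕ S) ⊕ ((¬Q ∨ (U ∧ K)) ⊕ S) = T ⊕ F = T
So Statement 1 is true.

Statement 2: Parsed as ¬(((U ⊕ K) → (¬Q → S)) → P)

U ⊕ K = T ⊕ T = F
¬Q = ¬F = T
¬Q → S = T → T = T
(U ⊕ K) → (¬Q → S) = F → T = T
((U ⊕ K) → (¬Q → S)) → P = T → F = F
¬(((U ⊕ K) → (¬Q → S)) → P) = ¬F = T
So Statement 2 is true.

Statement 1 T, Statement 2 T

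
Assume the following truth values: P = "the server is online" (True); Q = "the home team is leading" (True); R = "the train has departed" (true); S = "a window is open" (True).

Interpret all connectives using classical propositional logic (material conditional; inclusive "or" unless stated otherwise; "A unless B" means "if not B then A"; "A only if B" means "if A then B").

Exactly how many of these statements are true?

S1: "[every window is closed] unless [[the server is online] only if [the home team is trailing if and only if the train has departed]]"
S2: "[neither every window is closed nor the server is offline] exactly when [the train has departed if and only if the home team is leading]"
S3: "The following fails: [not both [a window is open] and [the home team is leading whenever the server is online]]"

S1: This is ~S | (P -> (~Q <-> R)).

~S = ~T = F
~Q = ~T = F
~Q <-> R = F <-> T = F
P -> (~Q <-> R) = T -> F = F
~S | (P -> (~Q <-> R)) = F | F = F
Hence S1 is false.

S2: This is (~S nor ~P) <-> (R <-> Q).

~S = ~T = F
~P = ~T = F
~S nor ~P = F nor F = T
R <-> Q = T <-> T = T
(~S nor ~P) <-> (R <-> Q) = T <-> T = T
Hence S2 is true.

S3: Parsed as ~(S nand (P -> Q))

P -> Q = T -> T = T
S nand (P -> Q) = T nand T = F
~(S nand (P -> Q)) = ~F = T
So S3 is true.

Count: 2.

2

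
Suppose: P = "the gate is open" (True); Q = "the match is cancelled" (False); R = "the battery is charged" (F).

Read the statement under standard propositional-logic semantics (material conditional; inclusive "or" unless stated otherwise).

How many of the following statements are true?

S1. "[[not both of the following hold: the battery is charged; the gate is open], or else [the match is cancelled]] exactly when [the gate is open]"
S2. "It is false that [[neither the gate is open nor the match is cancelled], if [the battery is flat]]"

S1: Parsed as ((R nand P) or Q) iff P

R nand P = False nand True = True
(R nand P) or Q = True or False = True
((R nand P) or Q) iff P = True iff True = True
So S1 is true.

S2: Parsed as not (not R -> (P nor Q))

not R = not False = True
P nor Q = True nor False = False
not R -> (P nor Q) = True -> False = False
not (not R -> (P nor Q)) = not False = True
Thus S2 is true.

2 of the 2 statements are true (S1, S2).

2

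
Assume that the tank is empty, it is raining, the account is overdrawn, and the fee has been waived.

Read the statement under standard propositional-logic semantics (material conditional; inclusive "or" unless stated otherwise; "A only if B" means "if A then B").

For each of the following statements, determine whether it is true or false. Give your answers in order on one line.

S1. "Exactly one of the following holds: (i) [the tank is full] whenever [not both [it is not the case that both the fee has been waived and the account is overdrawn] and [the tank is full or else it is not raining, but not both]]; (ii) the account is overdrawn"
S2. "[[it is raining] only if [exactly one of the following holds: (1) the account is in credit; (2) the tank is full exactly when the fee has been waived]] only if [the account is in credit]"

S1 T / S2 T

Let S = "the fee has been waived" (T), R = "the account is overdrawn" (T), P = "the tank is full" (F), Q = "it is raining" (T).

S1: Formalization: (((S nand R) nand (P xor ~Q)) -> P) xor R

S nand R = T nand T = F
~Q = ~T = F
P xor ~Q = F xor F = F
(S nand R) nand (P xor ~Q) = F nand F = T
((S nand R) nand (P xor ~Q)) -> P = T -> F = F
(((S nand R) nand (P xor ~Q)) -> P) xor R = F xor T = T
Thus S1 is true.

S2: Parsed as (Q -> (~R xor (P <-> S))) -> ~R

~R = ~T = F
P <-> S = F <-> T = F
~R xor (P <-> S) = F xor F = F
Q -> (~R xor (P <-> S)) = T -> F = F
~R = ~T = F
(Q -> (~R xor (P <-> S))) -> ~R = F -> F = T
So S2 is true.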